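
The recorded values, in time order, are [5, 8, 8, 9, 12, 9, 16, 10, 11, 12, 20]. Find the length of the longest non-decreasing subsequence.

Let dp[i] be the length of the longest such subsequence ending at index i:
i:      1  2  3  4  5  6  7  8  9 10 11
a[i]:   5  8  8  9 12  9 16 10 11 12 20
dp:     1  2  3  4  5  5  6  6  7  8  9
Maximum dp value is 9.

9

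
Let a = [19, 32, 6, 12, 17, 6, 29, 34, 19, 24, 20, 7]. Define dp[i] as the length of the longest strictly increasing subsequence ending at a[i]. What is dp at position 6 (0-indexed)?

dp[i] = 1 + max{dp[j] : j<i, a[j]<a[i]} (or 1 if no such j):
i:      0  1  2  3  4  5  6  7  8  9 10 11
a[i]:  19 32  6 12 17  6 29 34 19 24 20  7
dp:     1  2  1  2  3  1  4  5  4  5  5  2
At index 6 the value is 4.

4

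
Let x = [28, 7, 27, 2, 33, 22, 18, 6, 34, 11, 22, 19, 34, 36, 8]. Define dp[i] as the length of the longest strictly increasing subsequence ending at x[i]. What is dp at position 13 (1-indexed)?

dp[i] = 1 + max{dp[j] : j<i, x[j]<x[i]} (or 1 if no such j):
i:      1  2  3  4  5  6  7  8  9 10 11 12 13 14 15
x[i]:  28  7 27  2 33 22 18  6 34 11 22 19 34 36  8
dp:     1  1  2  1  3  2  2  2  4  3  4  4  5  6  3
At index 13 the value is 5.

5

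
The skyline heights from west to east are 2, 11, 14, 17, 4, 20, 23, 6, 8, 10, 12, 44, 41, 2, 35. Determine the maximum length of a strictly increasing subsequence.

Let dp[i] be the length of the longest such subsequence ending at index i:
i:      1  2  3  4  5  6  7  8  9 10 11 12 13 14 15
a[i]:   2 11 14 17  4 20 23  6  8 10 12 44 41  2 35
dp:     1  2  3  4  2  5  6  3  4  5  6  7  7  1  7
Maximum dp value is 7.

7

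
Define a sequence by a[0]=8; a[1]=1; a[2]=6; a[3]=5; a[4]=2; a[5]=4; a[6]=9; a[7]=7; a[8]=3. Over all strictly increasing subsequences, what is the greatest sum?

17

Let S[i] be the best sum of a strictly increasing subsequence ending at i:
i:      0  1  2  3  4  5  6  7  8
a[i]:   8  1  6  5  2  4  9  7  3
S:      8  1  7  6  3  7 17 14  6
Maximum is 17 (e.g. 8 + 9).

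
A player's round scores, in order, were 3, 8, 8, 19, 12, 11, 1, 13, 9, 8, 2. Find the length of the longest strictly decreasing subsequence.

Negate each value so 'decreasing' becomes 'increasing', then run patience tails on the negated sequence:
-3 → extends → [-3]
-8 → replaces -3 → [-8]
-8 → already a tail → [-8]
-19 → replaces -8 → [-19]
-12 → extends → [-19, -12]
-11 → extends → [-19, -12, -11]
-1 → extends → [-19, -12, -11, -1]
-13 → replaces -12 → [-19, -13, -11, -1]
-9 → replaces -1 → [-19, -13, -11, -9]
-8 → extends → [-19, -13, -11, -9, -8]
-2 → extends → [-19, -13, -11, -9, -8, -2]
Six tails, so the longest strictly decreasing subsequence of the original has length 6.

6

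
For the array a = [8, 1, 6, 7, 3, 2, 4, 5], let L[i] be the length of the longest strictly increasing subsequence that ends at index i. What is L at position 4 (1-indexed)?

dp[i] = 1 + max{dp[j] : j<i, a[j]<a[i]} (or 1 if no such j):
i:     1 2 3 4 5 6 7 8
a[i]:  8 1 6 7 3 2 4 5
dp:    1 1 2 3 2 2 3 4
At index 4 the value is 3.

3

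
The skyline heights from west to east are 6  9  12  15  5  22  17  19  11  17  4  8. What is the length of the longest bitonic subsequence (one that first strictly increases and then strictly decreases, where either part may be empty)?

8

inc[i] = longest strictly increasing subsequence ending at i; dec[i] = longest strictly decreasing subsequence starting at i:
i:      1  2  3  4  5  6  7  8  9 10 11 12
a[i]:   6  9 12 15  5 22 17 19 11 17  4  8
inc:    1  2  3  4  1  5  5  6  3  5  1  2
dec:    3  3  3  3  2  4  3  3  2  2  1  1
Best peak at i=6 (value 22): inc=5, dec=4, length 5+4−1 = 8.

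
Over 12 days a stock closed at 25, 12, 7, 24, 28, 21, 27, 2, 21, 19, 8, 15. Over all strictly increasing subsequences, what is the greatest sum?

64

Let S[i] be the best sum of a strictly increasing subsequence ending at i:
i:      1  2  3  4  5  6  7  8  9 10 11 12
a[i]:  25 12  7 24 28 21 27  2 21 19  8 15
S:     25 12  7 36 64 33 63  2 33 31 15 30
Maximum is 64 (e.g. 12 + 24 + 28).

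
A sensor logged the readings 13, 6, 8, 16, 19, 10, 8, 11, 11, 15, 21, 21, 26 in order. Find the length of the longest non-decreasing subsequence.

9

Let dp[i] be the length of the longest such subsequence ending at index i:
i:      1  2  3  4  5  6  7  8  9 10 11 12 13
a[i]:  13  6  8 16 19 10  8 11 11 15 21 21 26
dp:     1  1  2  3  4  3  3  4  5  6  7  8  9
Maximum dp value is 9.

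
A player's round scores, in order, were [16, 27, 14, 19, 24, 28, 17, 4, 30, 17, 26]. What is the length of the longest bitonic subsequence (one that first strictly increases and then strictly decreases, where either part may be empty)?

inc[i] = longest strictly increasing subsequence ending at i; dec[i] = longest strictly decreasing subsequence starting at i:
i:      1  2  3  4  5  6  7  8  9 10 11
a[i]:  16 27 14 19 24 28 17  4 30 17 26
inc:    1  2  1  2  3  4  2  1  5  2  4
dec:    3  4  2  3  3  3  2  1  2  1  1
Best peak at i=6 (value 28): inc=4, dec=3, length 4+3−1 = 6.

6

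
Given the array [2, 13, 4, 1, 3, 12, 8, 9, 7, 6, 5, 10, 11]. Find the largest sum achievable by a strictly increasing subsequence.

Let S[i] be the best sum of a strictly increasing subsequence ending at i:
i:      1  2  3  4  5  6  7  8  9 10 11 12 13
a[i]:   2 13  4  1  3 12  8  9  7  6  5 10 11
S:      2 15  6  1  5 18 14 23 13 12 11 33 44
Maximum is 44 (e.g. 2 + 4 + 8 + 9 + 10 + 11).

44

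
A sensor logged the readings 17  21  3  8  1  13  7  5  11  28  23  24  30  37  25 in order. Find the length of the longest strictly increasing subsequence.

Track the smallest tail for each achievable length (strict):
17 → extends → [17]
21 → extends → [17, 21]
3 → replaces 17 → [3, 21]
8 → replaces 21 → [3, 8]
1 → replaces 3 → [1, 8]
13 → extends → [1, 8, 13]
7 → replaces 8 → [1, 7, 13]
5 → replaces 7 → [1, 5, 13]
11 → replaces 13 → [1, 5, 11]
28 → extends → [1, 5, 11, 28]
23 → replaces 28 → [1, 5, 11, 23]
24 → extends → [1, 5, 11, 23, 24]
30 → extends → [1, 5, 11, 23, 24, 30]
37 → extends → [1, 5, 11, 23, 24, 30, 37]
25 → replaces 30 → [1, 5, 11, 23, 24, 25, 37]
Seven tails, so the longest strictly increasing subsequence has length 7 (e.g. 3, 8, 13, 23, 24, 30, 37).

7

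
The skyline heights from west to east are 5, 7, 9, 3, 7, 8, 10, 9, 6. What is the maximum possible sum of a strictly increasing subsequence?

Let S[i] be the best sum of a strictly increasing subsequence ending at i:
i:      1  2  3  4  5  6  7  8  9
a[i]:   5  7  9  3  7  8 10  9  6
S:      5 12 21  3 12 20 31 29 11
Maximum is 31 (e.g. 5 + 7 + 9 + 10).

31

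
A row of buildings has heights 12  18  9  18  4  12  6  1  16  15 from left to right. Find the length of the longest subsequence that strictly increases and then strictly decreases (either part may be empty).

5

inc[i] = longest strictly increasing subsequence ending at i; dec[i] = longest strictly decreasing subsequence starting at i:
i:      1  2  3  4  5  6  7  8  9 10
a[i]:  12 18  9 18  4 12  6  1 16 15
inc:    1  2  1  2  1  2  2  1  3  3
dec:    4  4  3  4  2  3  2  1  2  1
Best peak at i=2 (value 18): inc=2, dec=4, length 2+4−1 = 5.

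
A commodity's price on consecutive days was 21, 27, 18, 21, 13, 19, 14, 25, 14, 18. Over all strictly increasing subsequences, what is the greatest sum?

Let S[i] be the best sum of a strictly increasing subsequence ending at i:
i:      1  2  3  4  5  6  7  8  9 10
a[i]:  21 27 18 21 13 19 14 25 14 18
S:     21 48 18 39 13 37 27 64 27 45
Maximum is 64 (e.g. 18 + 21 + 25).

64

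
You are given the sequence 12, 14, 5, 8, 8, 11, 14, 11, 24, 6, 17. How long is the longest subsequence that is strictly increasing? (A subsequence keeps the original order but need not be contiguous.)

5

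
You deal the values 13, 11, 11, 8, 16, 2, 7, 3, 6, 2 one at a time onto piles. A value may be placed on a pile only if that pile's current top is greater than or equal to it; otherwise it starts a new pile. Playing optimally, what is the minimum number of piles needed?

3

The minimum number of non-increasing subsequences covering a sequence equals the length of its longest strictly increasing subsequence.
LIS length is 3 (e.g. 2, 3, 6), so 3 piles are needed.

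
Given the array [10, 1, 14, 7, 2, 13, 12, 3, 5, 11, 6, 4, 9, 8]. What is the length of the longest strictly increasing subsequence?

Track the smallest tail for each achievable length (strict):
10 → extends → [10]
1 → replaces 10 → [1]
14 → extends → [1, 14]
7 → replaces 14 → [1, 7]
2 → replaces 7 → [1, 2]
13 → extends → [1, 2, 13]
12 → replaces 13 → [1, 2, 12]
3 → replaces 12 → [1, 2, 3]
5 → extends → [1, 2, 3, 5]
11 → extends → [1, 2, 3, 5, 11]
6 → replaces 11 → [1, 2, 3, 5, 6]
4 → replaces 5 → [1, 2, 3, 4, 6]
9 → extends → [1, 2, 3, 4, 6, 9]
8 → replaces 9 → [1, 2, 3, 4, 6, 8]
Six tails, so the longest strictly increasing subsequence has length 6 (e.g. 1, 2, 3, 5, 6, 9).

6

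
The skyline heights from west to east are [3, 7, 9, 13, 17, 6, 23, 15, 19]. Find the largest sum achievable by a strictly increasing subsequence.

72

Let S[i] be the best sum of a strictly increasing subsequence ending at i:
i:      1  2  3  4  5  6  7  8  9
a[i]:   3  7  9 13 17  6 23 15 19
S:      3 10 19 32 49  9 72 47 68
Maximum is 72 (e.g. 3 + 7 + 9 + 13 + 17 + 23).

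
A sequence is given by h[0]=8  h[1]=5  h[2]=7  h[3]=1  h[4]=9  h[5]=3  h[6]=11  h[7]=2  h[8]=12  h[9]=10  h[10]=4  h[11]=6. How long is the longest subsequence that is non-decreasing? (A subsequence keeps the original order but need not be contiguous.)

5

Track the smallest tail for each achievable length (allowing ties):
8 → extends → [8]
5 → replaces 8 → [5]
7 → extends → [5, 7]
1 → replaces 5 → [1, 7]
9 → extends → [1, 7, 9]
3 → replaces 7 → [1, 3, 9]
11 → extends → [1, 3, 9, 11]
2 → replaces 3 → [1, 2, 9, 11]
12 → extends → [1, 2, 9, 11, 12]
10 → replaces 11 → [1, 2, 9, 10, 12]
4 → replaces 9 → [1, 2, 4, 10, 12]
6 → replaces 10 → [1, 2, 4, 6, 12]
Five tails, so the longest non-decreasing subsequence has length 5 (e.g. 5, 7, 9, 11, 12).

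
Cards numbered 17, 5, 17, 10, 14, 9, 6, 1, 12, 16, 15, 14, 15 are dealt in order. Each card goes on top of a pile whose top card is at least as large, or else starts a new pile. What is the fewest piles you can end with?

The minimum number of non-increasing subsequences covering a sequence equals the length of its longest strictly increasing subsequence.
LIS length is 5 (e.g. 5, 10, 12, 14, 15), so 5 piles are needed.

5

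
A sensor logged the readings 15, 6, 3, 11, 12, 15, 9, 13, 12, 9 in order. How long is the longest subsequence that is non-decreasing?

Let dp[i] be the length of the longest such subsequence ending at index i:
i:      1  2  3  4  5  6  7  8  9 10
a[i]:  15  6  3 11 12 15  9 13 12  9
dp:     1  1  1  2  3  4  2  4  4  3
Maximum dp value is 4.

4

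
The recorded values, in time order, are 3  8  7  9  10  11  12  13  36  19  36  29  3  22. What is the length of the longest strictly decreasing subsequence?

Let dp[i] be the longest strictly decreasing subsequence ending at i:
i:      1  2  3  4  5  6  7  8  9 10 11 12 13 14
a[i]:   3  8  7  9 10 11 12 13 36 19 36 29  3 22
dp:     1  1  2  1  1  1  1  1  1  2  1  2  3  3
Maximum is 3.

3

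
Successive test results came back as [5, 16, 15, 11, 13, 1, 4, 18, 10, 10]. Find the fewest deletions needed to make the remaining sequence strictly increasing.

Fewest deletions = n − (longest strictly increasing subsequence).
Patience tails:
5 → extends → [5]
16 → extends → [5, 16]
15 → replaces 16 → [5, 15]
11 → replaces 15 → [5, 11]
13 → extends → [5, 11, 13]
1 → replaces 5 → [1, 11, 13]
4 → replaces 11 → [1, 4, 13]
18 → extends → [1, 4, 13, 18]
10 → replaces 13 → [1, 4, 10, 18]
10 → already a tail → [1, 4, 10, 18]
Longest strictly increasing subsequence has length 4, so deletions = 10 − 4 = 6.

6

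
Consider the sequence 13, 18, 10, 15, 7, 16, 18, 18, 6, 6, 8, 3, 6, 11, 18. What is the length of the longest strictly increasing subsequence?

4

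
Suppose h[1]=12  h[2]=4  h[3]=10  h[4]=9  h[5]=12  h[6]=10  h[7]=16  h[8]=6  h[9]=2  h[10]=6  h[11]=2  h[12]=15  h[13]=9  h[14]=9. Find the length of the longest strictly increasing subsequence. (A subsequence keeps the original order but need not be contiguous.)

4

Track the smallest tail for each achievable length (strict):
12 → extends → [12]
4 → replaces 12 → [4]
10 → extends → [4, 10]
9 → replaces 10 → [4, 9]
12 → extends → [4, 9, 12]
10 → replaces 12 → [4, 9, 10]
16 → extends → [4, 9, 10, 16]
6 → replaces 9 → [4, 6, 10, 16]
2 → replaces 4 → [2, 6, 10, 16]
6 → already a tail → [2, 6, 10, 16]
2 → already a tail → [2, 6, 10, 16]
15 → replaces 16 → [2, 6, 10, 15]
9 → replaces 10 → [2, 6, 9, 15]
9 → already a tail → [2, 6, 9, 15]
Four tails, so the longest strictly increasing subsequence has length 4 (e.g. 4, 10, 12, 16).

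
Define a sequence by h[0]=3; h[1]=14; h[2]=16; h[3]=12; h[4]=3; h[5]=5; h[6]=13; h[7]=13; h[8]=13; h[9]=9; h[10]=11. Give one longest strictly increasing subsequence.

3, 5, 9, 11

Patience tails give the LIS length; then backtrack through the dp parents:
3 → extends → [3]
14 → extends → [3, 14]
16 → extends → [3, 14, 16]
12 → replaces 14 → [3, 12, 16]
3 → already a tail → [3, 12, 16]
5 → replaces 12 → [3, 5, 16]
13 → replaces 16 → [3, 5, 13]
13 → already a tail → [3, 5, 13]
13 → already a tail → [3, 5, 13]
9 → replaces 13 → [3, 5, 9]
11 → extends → [3, 5, 9, 11]
Length 4; one witness is 3, 5, 9, 11.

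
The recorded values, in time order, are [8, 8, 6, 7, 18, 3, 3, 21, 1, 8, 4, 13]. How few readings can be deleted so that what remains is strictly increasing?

Fewest deletions = n − (longest strictly increasing subsequence).
Patience tails:
8 → extends → [8]
8 → already a tail → [8]
6 → replaces 8 → [6]
7 → extends → [6, 7]
18 → extends → [6, 7, 18]
3 → replaces 6 → [3, 7, 18]
3 → already a tail → [3, 7, 18]
21 → extends → [3, 7, 18, 21]
1 → replaces 3 → [1, 7, 18, 21]
8 → replaces 18 → [1, 7, 8, 21]
4 → replaces 7 → [1, 4, 8, 21]
13 → replaces 21 → [1, 4, 8, 13]
Longest strictly increasing subsequence has length 4, so deletions = 12 − 4 = 8.

8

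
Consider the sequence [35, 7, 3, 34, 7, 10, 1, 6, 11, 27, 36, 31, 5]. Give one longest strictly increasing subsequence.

3, 7, 10, 11, 27, 36

Patience tails give the LIS length; then backtrack through the dp parents:
35 → extends → [35]
7 → replaces 35 → [7]
3 → replaces 7 → [3]
34 → extends → [3, 34]
7 → replaces 34 → [3, 7]
10 → extends → [3, 7, 10]
1 → replaces 3 → [1, 7, 10]
6 → replaces 7 → [1, 6, 10]
11 → extends → [1, 6, 10, 11]
27 → extends → [1, 6, 10, 11, 27]
36 → extends → [1, 6, 10, 11, 27, 36]
31 → replaces 36 → [1, 6, 10, 11, 27, 31]
5 → replaces 6 → [1, 5, 10, 11, 27, 31]
Length 6; one witness is 3, 7, 10, 11, 27, 36.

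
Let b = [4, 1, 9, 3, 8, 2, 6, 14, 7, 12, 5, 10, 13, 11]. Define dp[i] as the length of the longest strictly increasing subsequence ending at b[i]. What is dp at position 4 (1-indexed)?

dp[i] = 1 + max{dp[j] : j<i, b[j]<b[i]} (or 1 if no such j):
i:      1  2  3  4  5  6  7  8  9 10 11 12 13 14
b[i]:   4  1  9  3  8  2  6 14  7 12  5 10 13 11
dp:     1  1  2  2  3  2  3  4  4  5  3  5  6  6
At index 4 the value is 2.

2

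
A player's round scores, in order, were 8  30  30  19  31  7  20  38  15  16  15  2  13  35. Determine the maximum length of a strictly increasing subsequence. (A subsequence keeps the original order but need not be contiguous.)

Track the smallest tail for each achievable length (strict):
8 → extends → [8]
30 → extends → [8, 30]
30 → already a tail → [8, 30]
19 → replaces 30 → [8, 19]
31 → extends → [8, 19, 31]
7 → replaces 8 → [7, 19, 31]
20 → replaces 31 → [7, 19, 20]
38 → extends → [7, 19, 20, 38]
15 → replaces 19 → [7, 15, 20, 38]
16 → replaces 20 → [7, 15, 16, 38]
15 → already a tail → [7, 15, 16, 38]
2 → replaces 7 → [2, 15, 16, 38]
13 → replaces 15 → [2, 13, 16, 38]
35 → replaces 38 → [2, 13, 16, 35]
Four tails, so the longest strictly increasing subsequence has length 4 (e.g. 8, 30, 31, 38).

4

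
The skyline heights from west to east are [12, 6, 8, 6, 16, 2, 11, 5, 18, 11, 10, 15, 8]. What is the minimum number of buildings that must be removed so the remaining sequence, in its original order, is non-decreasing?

8

Fewest deletions = n − (longest non-decreasing subsequence).
Patience tails:
12 → extends → [12]
6 → replaces 12 → [6]
8 → extends → [6, 8]
6 → replaces 8 → [6, 6]
16 → extends → [6, 6, 16]
2 → replaces 6 → [2, 6, 16]
11 → replaces 16 → [2, 6, 11]
5 → replaces 6 → [2, 5, 11]
18 → extends → [2, 5, 11, 18]
11 → replaces 18 → [2, 5, 11, 11]
10 → replaces 11 → [2, 5, 10, 11]
15 → extends → [2, 5, 10, 11, 15]
8 → replaces 10 → [2, 5, 8, 11, 15]
Longest non-decreasing subsequence has length 5, so deletions = 13 − 5 = 8.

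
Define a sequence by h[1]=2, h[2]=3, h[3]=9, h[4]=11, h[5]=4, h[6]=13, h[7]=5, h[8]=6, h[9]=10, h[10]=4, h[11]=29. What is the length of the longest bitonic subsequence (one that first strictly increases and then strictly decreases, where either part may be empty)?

7

inc[i] = longest strictly increasing subsequence ending at i; dec[i] = longest strictly decreasing subsequence starting at i:
i:      1  2  3  4  5  6  7  8  9 10 11
h[i]:   2  3  9 11  4 13  5  6 10  4 29
inc:    1  2  3  4  3  5  4  5  6  3  7
dec:    1  1  3  3  1  3  2  2  2  1  1
Best peak at i=6 (value 13): inc=5, dec=3, length 5+3−1 = 7.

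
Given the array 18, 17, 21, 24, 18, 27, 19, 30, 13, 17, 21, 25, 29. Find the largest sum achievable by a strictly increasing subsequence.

Let S[i] be the best sum of a strictly increasing subsequence ending at i:
i:       1   2   3   4   5   6   7   8   9  10  11  12  13
a[i]:   18  17  21  24  18  27  19  30  13  17  21  25  29
S:      18  17  39  63  35  90  54 120  13  30  75 100 129
Maximum is 129 (e.g. 17 + 18 + 19 + 21 + 25 + 29).

129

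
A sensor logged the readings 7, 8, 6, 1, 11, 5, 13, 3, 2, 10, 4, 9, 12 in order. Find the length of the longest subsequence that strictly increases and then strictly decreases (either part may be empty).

inc[i] = longest strictly increasing subsequence ending at i; dec[i] = longest strictly decreasing subsequence starting at i:
i:      1  2  3  4  5  6  7  8  9 10 11 12 13
a[i]:   7  8  6  1 11  5 13  3  2 10  4  9 12
inc:    1  2  1  1  3  2  4  2  2  3  3  4  5
dec:    5  5  4  1  4  3  3  2  1  2  1  1  1
Best peak at i=2 (value 8): inc=2, dec=5, length 2+5−1 = 6.

6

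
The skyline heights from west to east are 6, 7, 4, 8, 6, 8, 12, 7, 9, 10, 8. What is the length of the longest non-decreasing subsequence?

Track the smallest tail for each achievable length (allowing ties):
6 → extends → [6]
7 → extends → [6, 7]
4 → replaces 6 → [4, 7]
8 → extends → [4, 7, 8]
6 → replaces 7 → [4, 6, 8]
8 → extends → [4, 6, 8, 8]
12 → extends → [4, 6, 8, 8, 12]
7 → replaces 8 → [4, 6, 7, 8, 12]
9 → replaces 12 → [4, 6, 7, 8, 9]
10 → extends → [4, 6, 7, 8, 9, 10]
8 → replaces 9 → [4, 6, 7, 8, 8, 10]
Six tails, so the longest non-decreasing subsequence has length 6 (e.g. 6, 7, 8, 8, 9, 10).

6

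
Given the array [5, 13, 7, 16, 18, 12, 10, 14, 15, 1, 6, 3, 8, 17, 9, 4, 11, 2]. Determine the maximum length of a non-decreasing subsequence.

6

Let dp[i] be the length of the longest such subsequence ending at index i:
i:      1  2  3  4  5  6  7  8  9 10 11 12 13 14 15 16 17 18
a[i]:   5 13  7 16 18 12 10 14 15  1  6  3  8 17  9  4 11  2
dp:     1  2  2  3  4  3  3  4  5  1  2  2  3  6  4  3  5  2
Maximum dp value is 6.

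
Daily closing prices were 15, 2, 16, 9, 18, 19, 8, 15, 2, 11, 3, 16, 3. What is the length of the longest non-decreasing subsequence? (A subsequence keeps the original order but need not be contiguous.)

4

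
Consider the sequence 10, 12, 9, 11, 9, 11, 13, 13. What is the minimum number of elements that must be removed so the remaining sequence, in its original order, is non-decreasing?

Fewest deletions = n − (longest non-decreasing subsequence).
i:      1  2  3  4  5  6  7  8
a[i]:  10 12  9 11  9 11 13 13
dp:     1  2  1  2  2  3  4  5
max dp = 5, so deletions = 8 − 5 = 3.

3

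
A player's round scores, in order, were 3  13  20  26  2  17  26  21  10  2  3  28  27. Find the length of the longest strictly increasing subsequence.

5

Track the smallest tail for each achievable length (strict):
3 → extends → [3]
13 → extends → [3, 13]
20 → extends → [3, 13, 20]
26 → extends → [3, 13, 20, 26]
2 → replaces 3 → [2, 13, 20, 26]
17 → replaces 20 → [2, 13, 17, 26]
26 → already a tail → [2, 13, 17, 26]
21 → replaces 26 → [2, 13, 17, 21]
10 → replaces 13 → [2, 10, 17, 21]
2 → already a tail → [2, 10, 17, 21]
3 → replaces 10 → [2, 3, 17, 21]
28 → extends → [2, 3, 17, 21, 28]
27 → replaces 28 → [2, 3, 17, 21, 27]
Five tails, so the longest strictly increasing subsequence has length 5 (e.g. 3, 13, 20, 26, 28).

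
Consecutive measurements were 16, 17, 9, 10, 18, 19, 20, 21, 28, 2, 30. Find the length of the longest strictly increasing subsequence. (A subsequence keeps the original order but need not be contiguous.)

Track the smallest tail for each achievable length (strict):
16 → extends → [16]
17 → extends → [16, 17]
9 → replaces 16 → [9, 17]
10 → replaces 17 → [9, 10]
18 → extends → [9, 10, 18]
19 → extends → [9, 10, 18, 19]
20 → extends → [9, 10, 18, 19, 20]
21 → extends → [9, 10, 18, 19, 20, 21]
28 → extends → [9, 10, 18, 19, 20, 21, 28]
2 → replaces 9 → [2, 10, 18, 19, 20, 21, 28]
30 → extends → [2, 10, 18, 19, 20, 21, 28, 30]
Eight tails, so the longest strictly increasing subsequence has length 8 (e.g. 16, 17, 18, 19, 20, 21, 28, 30).

8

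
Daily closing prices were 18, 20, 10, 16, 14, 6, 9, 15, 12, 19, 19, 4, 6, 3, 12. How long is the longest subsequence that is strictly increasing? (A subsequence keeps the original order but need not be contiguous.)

4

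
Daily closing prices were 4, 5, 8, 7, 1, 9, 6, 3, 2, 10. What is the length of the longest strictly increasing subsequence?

Track the smallest tail for each achievable length (strict):
4 → extends → [4]
5 → extends → [4, 5]
8 → extends → [4, 5, 8]
7 → replaces 8 → [4, 5, 7]
1 → replaces 4 → [1, 5, 7]
9 → extends → [1, 5, 7, 9]
6 → replaces 7 → [1, 5, 6, 9]
3 → replaces 5 → [1, 3, 6, 9]
2 → replaces 3 → [1, 2, 6, 9]
10 → extends → [1, 2, 6, 9, 10]
Five tails, so the longest strictly increasing subsequence has length 5 (e.g. 4, 5, 8, 9, 10).

5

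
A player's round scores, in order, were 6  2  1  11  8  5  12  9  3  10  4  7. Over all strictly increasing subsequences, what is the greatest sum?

33

Let S[i] be the best sum of a strictly increasing subsequence ending at i:
i:      1  2  3  4  5  6  7  8  9 10 11 12
a[i]:   6  2  1 11  8  5 12  9  3 10  4  7
S:      6  2  1 17 14  7 29 23  5 33  9 16
Maximum is 33 (e.g. 6 + 8 + 9 + 10).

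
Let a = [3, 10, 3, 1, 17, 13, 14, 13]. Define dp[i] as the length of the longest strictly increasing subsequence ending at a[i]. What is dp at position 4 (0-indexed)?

dp[i] = 1 + max{dp[j] : j<i, a[j]<a[i]} (or 1 if no such j):
i:      0  1  2  3  4  5  6  7
a[i]:   3 10  3  1 17 13 14 13
dp:     1  2  1  1  3  3  4  3
At index 4 the value is 3.

3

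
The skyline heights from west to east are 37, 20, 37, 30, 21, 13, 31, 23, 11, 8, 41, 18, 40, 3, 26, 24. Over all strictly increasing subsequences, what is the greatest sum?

Let S[i] be the best sum of a strictly increasing subsequence ending at i:
i:       1   2   3   4   5   6   7   8   9  10  11  12  13  14  15  16
a[i]:   37  20  37  30  21  13  31  23  11   8  41  18  40   3  26  24
S:      37  20  57  50  41  13  81  64  11   8 122  31 121   3  90  88
Maximum is 122 (e.g. 20 + 30 + 31 + 41).

122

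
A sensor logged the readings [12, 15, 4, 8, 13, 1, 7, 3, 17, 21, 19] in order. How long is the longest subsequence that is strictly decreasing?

4

Let dp[i] be the longest strictly decreasing subsequence ending at i:
i:      1  2  3  4  5  6  7  8  9 10 11
a[i]:  12 15  4  8 13  1  7  3 17 21 19
dp:     1  1  2  2  2  3  3  4  1  1  2
Maximum is 4.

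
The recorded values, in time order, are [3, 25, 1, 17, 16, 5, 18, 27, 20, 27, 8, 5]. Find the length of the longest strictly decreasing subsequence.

Let dp[i] be the longest strictly decreasing subsequence ending at i:
i:      1  2  3  4  5  6  7  8  9 10 11 12
a[i]:   3 25  1 17 16  5 18 27 20 27  8  5
dp:     1  1  2  2  3  4  2  1  2  1  4  5
Maximum is 5.

5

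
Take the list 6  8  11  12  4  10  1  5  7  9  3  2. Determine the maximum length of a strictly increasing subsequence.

4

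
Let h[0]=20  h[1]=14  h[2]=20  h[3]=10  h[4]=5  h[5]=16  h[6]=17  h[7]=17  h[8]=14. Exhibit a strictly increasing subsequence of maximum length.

Patience tails give the LIS length; then backtrack through the dp parents:
20 → extends → [20]
14 → replaces 20 → [14]
20 → extends → [14, 20]
10 → replaces 14 → [10, 20]
5 → replaces 10 → [5, 20]
16 → replaces 20 → [5, 16]
17 → extends → [5, 16, 17]
17 → already a tail → [5, 16, 17]
14 → replaces 16 → [5, 14, 17]
Length 3; one witness is 14, 16, 17.

14, 16, 17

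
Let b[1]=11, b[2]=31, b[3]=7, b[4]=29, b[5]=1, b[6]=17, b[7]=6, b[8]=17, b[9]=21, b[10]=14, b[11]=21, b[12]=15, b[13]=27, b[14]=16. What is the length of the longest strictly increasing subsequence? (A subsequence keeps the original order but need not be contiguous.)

5

Track the smallest tail for each achievable length (strict):
11 → extends → [11]
31 → extends → [11, 31]
7 → replaces 11 → [7, 31]
29 → replaces 31 → [7, 29]
1 → replaces 7 → [1, 29]
17 → replaces 29 → [1, 17]
6 → replaces 17 → [1, 6]
17 → extends → [1, 6, 17]
21 → extends → [1, 6, 17, 21]
14 → replaces 17 → [1, 6, 14, 21]
21 → already a tail → [1, 6, 14, 21]
15 → replaces 21 → [1, 6, 14, 15]
27 → extends → [1, 6, 14, 15, 27]
16 → replaces 27 → [1, 6, 14, 15, 16]
Five tails, so the longest strictly increasing subsequence has length 5 (e.g. 1, 6, 17, 21, 27).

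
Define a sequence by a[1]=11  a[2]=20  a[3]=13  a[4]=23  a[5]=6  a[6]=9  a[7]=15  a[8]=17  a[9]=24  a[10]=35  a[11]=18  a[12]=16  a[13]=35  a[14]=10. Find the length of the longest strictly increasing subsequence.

6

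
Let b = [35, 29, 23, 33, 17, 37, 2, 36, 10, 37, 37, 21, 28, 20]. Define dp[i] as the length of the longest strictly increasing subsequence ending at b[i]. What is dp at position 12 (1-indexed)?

3

dp[i] = 1 + max{dp[j] : j<i, b[j]<b[i]} (or 1 if no such j):
i:      1  2  3  4  5  6  7  8  9 10 11 12 13 14
b[i]:  35 29 23 33 17 37  2 36 10 37 37 21 28 20
dp:     1  1  1  2  1  3  1  3  2  4  4  3  4  3
At index 12 the value is 3.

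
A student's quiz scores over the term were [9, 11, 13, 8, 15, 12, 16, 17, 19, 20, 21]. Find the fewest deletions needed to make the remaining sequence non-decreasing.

Fewest deletions = n − (longest non-decreasing subsequence).
Patience tails:
9 → extends → [9]
11 → extends → [9, 11]
13 → extends → [9, 11, 13]
8 → replaces 9 → [8, 11, 13]
15 → extends → [8, 11, 13, 15]
12 → replaces 13 → [8, 11, 12, 15]
16 → extends → [8, 11, 12, 15, 16]
17 → extends → [8, 11, 12, 15, 16, 17]
19 → extends → [8, 11, 12, 15, 16, 17, 19]
20 → extends → [8, 11, 12, 15, 16, 17, 19, 20]
21 → extends → [8, 11, 12, 15, 16, 17, 19, 20, 21]
Longest non-decreasing subsequence has length 9, so deletions = 11 − 9 = 2.

2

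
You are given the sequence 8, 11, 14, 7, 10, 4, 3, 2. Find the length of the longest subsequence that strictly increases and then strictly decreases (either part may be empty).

inc[i] = longest strictly increasing subsequence ending at i; dec[i] = longest strictly decreasing subsequence starting at i:
i:      1  2  3  4  5  6  7  8
a[i]:   8 11 14  7 10  4  3  2
inc:    1  2  3  1  2  1  1  1
dec:    5  5  5  4  4  3  2  1
Best peak at i=3 (value 14): inc=3, dec=5, length 3+5−1 = 7.

7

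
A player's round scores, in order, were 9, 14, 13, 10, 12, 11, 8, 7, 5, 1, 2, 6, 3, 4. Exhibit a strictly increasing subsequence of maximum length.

Patience tails give the LIS length; then backtrack through the dp parents:
9 → extends → [9]
14 → extends → [9, 14]
13 → replaces 14 → [9, 13]
10 → replaces 13 → [9, 10]
12 → extends → [9, 10, 12]
11 → replaces 12 → [9, 10, 11]
8 → replaces 9 → [8, 10, 11]
7 → replaces 8 → [7, 10, 11]
5 → replaces 7 → [5, 10, 11]
1 → replaces 5 → [1, 10, 11]
2 → replaces 10 → [1, 2, 11]
6 → replaces 11 → [1, 2, 6]
3 → replaces 6 → [1, 2, 3]
4 → extends → [1, 2, 3, 4]
Length 4; one witness is 1, 2, 3, 4.

1, 2, 3, 4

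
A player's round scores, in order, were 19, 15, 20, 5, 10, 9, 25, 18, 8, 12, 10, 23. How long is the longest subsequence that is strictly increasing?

Track the smallest tail for each achievable length (strict):
19 → extends → [19]
15 → replaces 19 → [15]
20 → extends → [15, 20]
5 → replaces 15 → [5, 20]
10 → replaces 20 → [5, 10]
9 → replaces 10 → [5, 9]
25 → extends → [5, 9, 25]
18 → replaces 25 → [5, 9, 18]
8 → replaces 9 → [5, 8, 18]
12 → replaces 18 → [5, 8, 12]
10 → replaces 12 → [5, 8, 10]
23 → extends → [5, 8, 10, 23]
Four tails, so the longest strictly increasing subsequence has length 4 (e.g. 5, 10, 18, 23).

4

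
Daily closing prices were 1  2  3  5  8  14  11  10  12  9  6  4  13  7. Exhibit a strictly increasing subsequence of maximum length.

Patience tails give the LIS length; then backtrack through the dp parents:
1 → extends → [1]
2 → extends → [1, 2]
3 → extends → [1, 2, 3]
5 → extends → [1, 2, 3, 5]
8 → extends → [1, 2, 3, 5, 8]
14 → extends → [1, 2, 3, 5, 8, 14]
11 → replaces 14 → [1, 2, 3, 5, 8, 11]
10 → replaces 11 → [1, 2, 3, 5, 8, 10]
12 → extends → [1, 2, 3, 5, 8, 10, 12]
9 → replaces 10 → [1, 2, 3, 5, 8, 9, 12]
6 → replaces 8 → [1, 2, 3, 5, 6, 9, 12]
4 → replaces 5 → [1, 2, 3, 4, 6, 9, 12]
13 → extends → [1, 2, 3, 4, 6, 9, 12, 13]
7 → replaces 9 → [1, 2, 3, 4, 6, 7, 12, 13]
Length 8; one witness is 1, 2, 3, 5, 8, 11, 12, 13.

1, 2, 3, 5, 8, 11, 12, 13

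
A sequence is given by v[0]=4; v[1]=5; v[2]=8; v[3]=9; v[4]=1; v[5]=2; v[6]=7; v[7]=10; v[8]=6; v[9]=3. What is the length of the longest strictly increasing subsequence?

5

Let dp[i] be the length of the longest such subsequence ending at index i:
i:      0  1  2  3  4  5  6  7  8  9
v[i]:   4  5  8  9  1  2  7 10  6  3
dp:     1  2  3  4  1  2  3  5  3  3
Maximum dp value is 5.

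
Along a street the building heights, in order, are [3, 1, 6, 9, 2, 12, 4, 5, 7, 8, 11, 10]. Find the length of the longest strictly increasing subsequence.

Track the smallest tail for each achievable length (strict):
3 → extends → [3]
1 → replaces 3 → [1]
6 → extends → [1, 6]
9 → extends → [1, 6, 9]
2 → replaces 6 → [1, 2, 9]
12 → extends → [1, 2, 9, 12]
4 → replaces 9 → [1, 2, 4, 12]
5 → replaces 12 → [1, 2, 4, 5]
7 → extends → [1, 2, 4, 5, 7]
8 → extends → [1, 2, 4, 5, 7, 8]
11 → extends → [1, 2, 4, 5, 7, 8, 11]
10 → replaces 11 → [1, 2, 4, 5, 7, 8, 10]
Seven tails, so the longest strictly increasing subsequence has length 7 (e.g. 1, 2, 4, 5, 7, 8, 11).

7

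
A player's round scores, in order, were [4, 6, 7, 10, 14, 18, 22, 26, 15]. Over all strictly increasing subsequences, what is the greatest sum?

Let S[i] be the best sum of a strictly increasing subsequence ending at i:
i:       1   2   3   4   5   6   7   8   9
a[i]:    4   6   7  10  14  18  22  26  15
S:       4  10  17  27  41  59  81 107  56
Maximum is 107 (e.g. 4 + 6 + 7 + 10 + 14 + 18 + 22 + 26).

107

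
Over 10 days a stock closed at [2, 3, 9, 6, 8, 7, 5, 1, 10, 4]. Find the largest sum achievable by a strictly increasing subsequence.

29

Let S[i] be the best sum of a strictly increasing subsequence ending at i:
i:      1  2  3  4  5  6  7  8  9 10
a[i]:   2  3  9  6  8  7  5  1 10  4
S:      2  5 14 11 19 18 10  1 29  9
Maximum is 29 (e.g. 2 + 3 + 6 + 8 + 10).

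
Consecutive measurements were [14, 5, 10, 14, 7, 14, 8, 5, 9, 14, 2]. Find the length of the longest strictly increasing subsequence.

Track the smallest tail for each achievable length (strict):
14 → extends → [14]
5 → replaces 14 → [5]
10 → extends → [5, 10]
14 → extends → [5, 10, 14]
7 → replaces 10 → [5, 7, 14]
14 → already a tail → [5, 7, 14]
8 → replaces 14 → [5, 7, 8]
5 → already a tail → [5, 7, 8]
9 → extends → [5, 7, 8, 9]
14 → extends → [5, 7, 8, 9, 14]
2 → replaces 5 → [2, 7, 8, 9, 14]
Five tails, so the longest strictly increasing subsequence has length 5 (e.g. 5, 7, 8, 9, 14).

5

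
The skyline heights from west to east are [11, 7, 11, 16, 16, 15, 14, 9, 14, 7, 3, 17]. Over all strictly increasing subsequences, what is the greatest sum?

51

Let S[i] be the best sum of a strictly increasing subsequence ending at i:
i:      1  2  3  4  5  6  7  8  9 10 11 12
a[i]:  11  7 11 16 16 15 14  9 14  7  3 17
S:     11  7 18 34 34 33 32 16 32  7  3 51
Maximum is 51 (e.g. 7 + 11 + 16 + 17).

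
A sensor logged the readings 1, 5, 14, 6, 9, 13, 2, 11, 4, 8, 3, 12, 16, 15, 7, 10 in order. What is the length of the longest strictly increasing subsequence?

Let dp[i] be the length of the longest such subsequence ending at index i:
i:      1  2  3  4  5  6  7  8  9 10 11 12 13 14 15 16
a[i]:   1  5 14  6  9 13  2 11  4  8  3 12 16 15  7 10
dp:     1  2  3  3  4  5  2  5  3  4  3  6  7  7  4  5
Maximum dp value is 7.

7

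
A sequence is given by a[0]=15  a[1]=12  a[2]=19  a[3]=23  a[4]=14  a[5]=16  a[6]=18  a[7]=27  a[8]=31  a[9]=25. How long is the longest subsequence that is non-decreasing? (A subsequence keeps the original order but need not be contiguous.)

6

Track the smallest tail for each achievable length (allowing ties):
15 → extends → [15]
12 → replaces 15 → [12]
19 → extends → [12, 19]
23 → extends → [12, 19, 23]
14 → replaces 19 → [12, 14, 23]
16 → replaces 23 → [12, 14, 16]
18 → extends → [12, 14, 16, 18]
27 → extends → [12, 14, 16, 18, 27]
31 → extends → [12, 14, 16, 18, 27, 31]
25 → replaces 27 → [12, 14, 16, 18, 25, 31]
Six tails, so the longest non-decreasing subsequence has length 6 (e.g. 12, 14, 16, 18, 27, 31).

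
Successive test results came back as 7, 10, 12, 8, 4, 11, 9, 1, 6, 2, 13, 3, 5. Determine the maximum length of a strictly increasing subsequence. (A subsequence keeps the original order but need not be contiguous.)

4

Track the smallest tail for each achievable length (strict):
7 → extends → [7]
10 → extends → [7, 10]
12 → extends → [7, 10, 12]
8 → replaces 10 → [7, 8, 12]
4 → replaces 7 → [4, 8, 12]
11 → replaces 12 → [4, 8, 11]
9 → replaces 11 → [4, 8, 9]
1 → replaces 4 → [1, 8, 9]
6 → replaces 8 → [1, 6, 9]
2 → replaces 6 → [1, 2, 9]
13 → extends → [1, 2, 9, 13]
3 → replaces 9 → [1, 2, 3, 13]
5 → replaces 13 → [1, 2, 3, 5]
Four tails, so the longest strictly increasing subsequence has length 4 (e.g. 7, 10, 12, 13).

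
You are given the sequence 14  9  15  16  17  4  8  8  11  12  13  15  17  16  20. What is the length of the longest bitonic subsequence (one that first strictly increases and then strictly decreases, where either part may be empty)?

8

inc[i] = longest strictly increasing subsequence ending at i; dec[i] = longest strictly decreasing subsequence starting at i:
i:      1  2  3  4  5  6  7  8  9 10 11 12 13 14 15
a[i]:  14  9 15 16 17  4  8  8 11 12 13 15 17 16 20
inc:    1  1  2  3  4  1  2  2  3  4  5  6  7  7  8
dec:    3  2  2  2  2  1  1  1  1  1  1  1  2  1  1
Best peak at i=13 (value 17): inc=7, dec=2, length 7+2−1 = 8.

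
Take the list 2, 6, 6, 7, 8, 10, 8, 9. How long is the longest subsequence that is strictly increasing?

Track the smallest tail for each achievable length (strict):
2 → extends → [2]
6 → extends → [2, 6]
6 → already a tail → [2, 6]
7 → extends → [2, 6, 7]
8 → extends → [2, 6, 7, 8]
10 → extends → [2, 6, 7, 8, 10]
8 → already a tail → [2, 6, 7, 8, 10]
9 → replaces 10 → [2, 6, 7, 8, 9]
Five tails, so the longest strictly increasing subsequence has length 5 (e.g. 2, 6, 7, 8, 10).

5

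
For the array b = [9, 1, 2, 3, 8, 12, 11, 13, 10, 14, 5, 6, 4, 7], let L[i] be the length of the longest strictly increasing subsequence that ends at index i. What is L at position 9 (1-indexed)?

dp[i] = 1 + max{dp[j] : j<i, b[j]<b[i]} (or 1 if no such j):
i:      1  2  3  4  5  6  7  8  9 10 11 12 13 14
b[i]:   9  1  2  3  8 12 11 13 10 14  5  6  4  7
dp:     1  1  2  3  4  5  5  6  5  7  4  5  4  6
At index 9 the value is 5.

5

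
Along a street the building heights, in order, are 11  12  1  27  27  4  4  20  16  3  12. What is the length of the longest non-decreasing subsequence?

Let dp[i] be the length of the longest such subsequence ending at index i:
i:      1  2  3  4  5  6  7  8  9 10 11
a[i]:  11 12  1 27 27  4  4 20 16  3 12
dp:     1  2  1  3  4  2  3  4  4  2  4
Maximum dp value is 4.

4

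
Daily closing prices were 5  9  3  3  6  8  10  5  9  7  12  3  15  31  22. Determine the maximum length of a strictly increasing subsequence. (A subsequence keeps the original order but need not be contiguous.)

7

Let dp[i] be the length of the longest such subsequence ending at index i:
i:      1  2  3  4  5  6  7  8  9 10 11 12 13 14 15
a[i]:   5  9  3  3  6  8 10  5  9  7 12  3 15 31 22
dp:     1  2  1  1  2  3  4  2  4  3  5  1  6  7  7
Maximum dp value is 7.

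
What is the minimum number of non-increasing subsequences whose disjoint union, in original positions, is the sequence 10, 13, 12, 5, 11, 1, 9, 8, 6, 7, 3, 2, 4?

The minimum number of non-increasing subsequences covering a sequence equals the length of its longest strictly increasing subsequence.
LIS length is 3 (e.g. 5, 6, 7), so 3 piles are needed.

3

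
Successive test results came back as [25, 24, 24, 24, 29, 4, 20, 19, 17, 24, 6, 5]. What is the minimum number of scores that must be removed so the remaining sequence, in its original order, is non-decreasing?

Fewest deletions = n − (longest non-decreasing subsequence).
Patience tails:
25 → extends → [25]
24 → replaces 25 → [24]
24 → extends → [24, 24]
24 → extends → [24, 24, 24]
29 → extends → [24, 24, 24, 29]
4 → replaces 24 → [4, 24, 24, 29]
20 → replaces 24 → [4, 20, 24, 29]
19 → replaces 20 → [4, 19, 24, 29]
17 → replaces 19 → [4, 17, 24, 29]
24 → replaces 29 → [4, 17, 24, 24]
6 → replaces 17 → [4, 6, 24, 24]
5 → replaces 6 → [4, 5, 24, 24]
Longest non-decreasing subsequence has length 4, so deletions = 12 − 4 = 8.

8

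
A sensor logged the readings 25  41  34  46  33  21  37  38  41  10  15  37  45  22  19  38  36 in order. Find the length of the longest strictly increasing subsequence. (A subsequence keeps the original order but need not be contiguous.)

6

Track the smallest tail for each achievable length (strict):
25 → extends → [25]
41 → extends → [25, 41]
34 → replaces 41 → [25, 34]
46 → extends → [25, 34, 46]
33 → replaces 34 → [25, 33, 46]
21 → replaces 25 → [21, 33, 46]
37 → replaces 46 → [21, 33, 37]
38 → extends → [21, 33, 37, 38]
41 → extends → [21, 33, 37, 38, 41]
10 → replaces 21 → [10, 33, 37, 38, 41]
15 → replaces 33 → [10, 15, 37, 38, 41]
37 → already a tail → [10, 15, 37, 38, 41]
45 → extends → [10, 15, 37, 38, 41, 45]
22 → replaces 37 → [10, 15, 22, 38, 41, 45]
19 → replaces 22 → [10, 15, 19, 38, 41, 45]
38 → already a tail → [10, 15, 19, 38, 41, 45]
36 → replaces 38 → [10, 15, 19, 36, 41, 45]
Six tails, so the longest strictly increasing subsequence has length 6 (e.g. 25, 34, 37, 38, 41, 45).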